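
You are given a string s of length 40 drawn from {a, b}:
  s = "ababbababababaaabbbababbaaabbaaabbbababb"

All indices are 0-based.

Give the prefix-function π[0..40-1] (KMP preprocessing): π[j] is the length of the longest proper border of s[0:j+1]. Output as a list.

[0, 0, 1, 2, 0, 1, 2, 3, 4, 3, 4, 3, 4, 3, 1, 1, 2, 0, 0, 1, 2, 3, 4, 5, 6, 1, 1, 2, 0, 1, 1, 1, 2, 0, 0, 1, 2, 3, 4, 5]

π[0] = 0
j=1 s[j]='b': π[1]=0 (border '')
j=2 s[j]='a': π[2]=1 (border 'a')
j=3 s[j]='b': π[3]=2 (border 'ab')
j=4 s[j]='b': k: 2→0; π[4]=0 (border '')
j=5 s[j]='a': π[5]=1 (border 'a')
j=6 s[j]='b': π[6]=2 (border 'ab')
j=7 s[j]='a': π[7]=3 (border 'aba')
j=8 s[j]='b': π[8]=4 (border 'abab')
j=9 s[j]='a': k: 4→2; π[9]=3 (border 'aba')
j=10 s[j]='b': π[10]=4 (border 'abab')
j=11 s[j]='a': k: 4→2; π[11]=3 (border 'aba')
j=12 s[j]='b': π[12]=4 (border 'abab')
j=13 s[j]='a': k: 4→2; π[13]=3 (border 'aba')
j=14 s[j]='a': k: 3→1→0; π[14]=1 (border 'a')
j=15 s[j]='a': k: 1→0; π[15]=1 (border 'a')
j=16 s[j]='b': π[16]=2 (border 'ab')
j=17 s[j]='b': k: 2→0; π[17]=0 (border '')
j=18 s[j]='b': π[18]=0 (border '')
j=19 s[j]='a': π[19]=1 (border 'a')
j=20 s[j]='b': π[20]=2 (border 'ab')
j=21 s[j]='a': π[21]=3 (border 'aba')
j=22 s[j]='b': π[22]=4 (border 'abab')
j=23 s[j]='b': π[23]=5 (border 'ababb')
j=24 s[j]='a': π[24]=6 (border 'ababba')
j=25 s[j]='a': k: 6→1→0; π[25]=1 (border 'a')
j=26 s[j]='a': k: 1→0; π[26]=1 (border 'a')
j=27 s[j]='b': π[27]=2 (border 'ab')
j=28 s[j]='b': k: 2→0; π[28]=0 (border '')
j=29 s[j]='a': π[29]=1 (border 'a')
j=30 s[j]='a': k: 1→0; π[30]=1 (border 'a')
j=31 s[j]='a': k: 1→0; π[31]=1 (border 'a')
j=32 s[j]='b': π[32]=2 (border 'ab')
j=33 s[j]='b': k: 2→0; π[33]=0 (border '')
j=34 s[j]='b': π[34]=0 (border '')
j=35 s[j]='a': π[35]=1 (border 'a')
j=36 s[j]='b': π[36]=2 (border 'ab')
j=37 s[j]='a': π[37]=3 (border 'aba')
j=38 s[j]='b': π[38]=4 (border 'abab')
j=39 s[j]='b': π[39]=5 (border 'ababb')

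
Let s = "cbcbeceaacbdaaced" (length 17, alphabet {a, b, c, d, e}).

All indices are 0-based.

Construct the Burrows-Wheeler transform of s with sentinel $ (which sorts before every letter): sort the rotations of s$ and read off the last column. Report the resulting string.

rank  rotation            last
    0  $cbcbeceaacbdaaced  d
    1  aacbdaaced$cbcbece  e
    2  aaced$cbcbeceaacbd  d
    3  acbdaaced$cbcbecea  a
    4  aced$cbcbeceaacbda  a
    5  bcbeceaacbdaaced$c  c
    6  bdaaced$cbcbeceaac  c
    7  beceaacbdaaced$cbc  c
    8  cbcbeceaacbdaaced$  $
    9  cbdaaced$cbcbeceaa  a
   10  cbeceaacbdaaced$cb  b
   11  ceaacbdaaced$cbcbe  e
   12  ced$cbcbeceaacbdaa  a
   13  d$cbcbeceaacbdaace  e
   14  daaced$cbcbeceaacb  b
   15  eaacbdaaced$cbcbec  c
   16  eceaacbdaaced$cbcb  b
   17  ed$cbcbeceaacbdaac  c

dedaaccc$abeaebcbc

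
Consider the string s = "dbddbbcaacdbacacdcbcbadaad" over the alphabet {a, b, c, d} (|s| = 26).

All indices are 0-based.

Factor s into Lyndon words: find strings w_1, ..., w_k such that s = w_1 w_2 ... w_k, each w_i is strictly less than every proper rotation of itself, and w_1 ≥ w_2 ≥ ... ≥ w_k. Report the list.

["d", "bdd", "bbc", "aacdbacacdcbcbadaad"]

emit factor 1: 'd' (i=0, period=1)
emit factor 2: 'bdd' (i=1, period=3)
emit factor 3: 'bbc' (i=4, period=3)
emit factor 4: 'aacdbacacdcbcbadaad' (i=7, period=19)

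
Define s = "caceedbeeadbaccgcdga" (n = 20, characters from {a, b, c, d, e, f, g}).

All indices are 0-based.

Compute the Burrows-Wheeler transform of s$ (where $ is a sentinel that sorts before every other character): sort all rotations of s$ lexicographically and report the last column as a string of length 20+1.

rank  rotation               last
    0  $caceedbeeadbaccgcdga  a
    1  a$caceedbeeadbaccgcdg  g
    2  accgcdga$caceedbeeadb  b
    3  aceedbeeadbaccgcdga$c  c
    4  adbaccgcdga$caceedbee  e
    5  baccgcdga$caceedbeead  d
    6  beeadbaccgcdga$caceed  d
    7  caceedbeeadbaccgcdga$  $
    8  ccgcdga$caceedbeeadba  a
    9  cdga$caceedbeeadbaccg  g
   10  ceedbeeadbaccgcdga$ca  a
   11  cgcdga$caceedbeeadbac  c
   12  dbaccgcdga$caceedbeea  a
   13  dbeeadbaccgcdga$cacee  e
   14  dga$caceedbeeadbaccgc  c
   15  eadbaccgcdga$caceedbe  e
   16  edbeeadbaccgcdga$cace  e
   17  eeadbaccgcdga$caceedb  b
   18  eedbeeadbaccgcdga$cac  c
   19  ga$caceedbeeadbaccgcd  d
   20  gcdga$caceedbeeadbacc  c

agbcedd$agacaeceebcdc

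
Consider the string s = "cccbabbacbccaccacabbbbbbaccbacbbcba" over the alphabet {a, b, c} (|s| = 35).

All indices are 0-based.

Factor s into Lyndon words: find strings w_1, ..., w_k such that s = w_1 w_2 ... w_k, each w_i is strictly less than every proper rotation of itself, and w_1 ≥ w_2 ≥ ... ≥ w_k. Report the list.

["c", "c", "c", "b", "abbacbccaccacabbbbbbaccbacbbcb", "a"]

emit factor 1: 'c' (i=0, period=1)
emit factor 2: 'c' (i=1, period=1)
emit factor 3: 'c' (i=2, period=1)
emit factor 4: 'b' (i=3, period=1)
emit factor 5: 'abbacbccaccacabbbbbbaccbacbbcb' (i=4, period=30)
emit factor 6: 'a' (i=34, period=1)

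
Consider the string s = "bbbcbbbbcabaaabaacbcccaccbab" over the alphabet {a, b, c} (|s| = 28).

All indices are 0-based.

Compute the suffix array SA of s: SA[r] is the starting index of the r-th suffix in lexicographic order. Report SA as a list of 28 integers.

[11, 12, 15, 26, 9, 13, 16, 22, 27, 10, 14, 25, 4, 5, 0, 6, 1, 7, 2, 18, 8, 21, 24, 3, 17, 20, 23, 19]

sorted suffixes:
  #0 SA[0]=11  'aaabaacbcccaccbab'
  #1 SA[1]=12  'aabaacbcccaccbab'
  #2 SA[2]=15  'aacbcccaccbab'
  #3 SA[3]=26  'ab'
  #4 SA[4]=9  'abaaabaacbcccaccbab'
  #5 SA[5]=13  'abaacbcccaccbab'
  #6 SA[6]=16  'acbcccaccbab'
  #7 SA[7]=22  'accbab'
  #8 SA[8]=27  'b'
  #9 SA[9]=10  'baaabaacbcccaccbab'
  #10 SA[10]=14  'baacbcccaccbab'
  #11 SA[11]=25  'bab'
  #12 SA[12]=4  'bbbbcabaaabaacbcccaccbab'
  #13 SA[13]=5  'bbbcabaaabaacbcccaccbab'
  #14 SA[14]=0  'bbbcbbbbcabaaabaacbcccaccbab'
  #15 SA[15]=6  'bbcabaaabaacbcccaccbab'
  #16 SA[16]=1  'bbcbbbbcabaaabaacbcccaccbab'
  #17 SA[17]=7  'bcabaaabaacbcccaccbab'
  #18 SA[18]=2  'bcbbbbcabaaabaacbcccaccbab'
  #19 SA[19]=18  'bcccaccbab'
  #20 SA[20]=8  'cabaaabaacbcccaccbab'
  #21 SA[21]=21  'caccbab'
  #22 SA[22]=24  'cbab'
  #23 SA[23]=3  'cbbbbcabaaabaacbcccaccbab'
  #24 SA[24]=17  'cbcccaccbab'
  #25 SA[25]=20  'ccaccbab'
  #26 SA[26]=23  'ccbab'
  #27 SA[27]=19  'cccaccbab'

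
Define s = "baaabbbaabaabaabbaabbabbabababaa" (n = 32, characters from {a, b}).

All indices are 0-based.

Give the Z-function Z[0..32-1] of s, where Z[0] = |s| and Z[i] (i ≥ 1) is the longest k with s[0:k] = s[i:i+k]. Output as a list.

Z[0]=32
i=1: i≥r, start 0; Z[1]=0
i=2: i≥r, start 0; Z[2]=0
i=3: i≥r, start 0; Z[3]=0
i=4: i≥r, start 0; Z[4]=1 scan→box=[4,5)
i=5: i≥r, start 0; Z[5]=1 scan→box=[5,6)
i=6: i≥r, start 0; Z[6]=3 scan→box=[6,9)
i=7: min(r-i=2, Z[1]=0)=0; Z[7]=0
i=8: min(r-i=1, Z[2]=0)=0; Z[8]=0
i=9: i≥r, start 0; Z[9]=3 scan→box=[9,12)
i=10: min(r-i=2, Z[1]=0)=0; Z[10]=0
i=11: min(r-i=1, Z[2]=0)=0; Z[11]=0
i=12: i≥r, start 0; Z[12]=3 scan→box=[12,15)
i=13: min(r-i=2, Z[1]=0)=0; Z[13]=0
i=14: min(r-i=1, Z[2]=0)=0; Z[14]=0
i=15: i≥r, start 0; Z[15]=1 scan→box=[15,16)
i=16: i≥r, start 0; Z[16]=3 scan→box=[16,19)
i=17: min(r-i=2, Z[1]=0)=0; Z[17]=0
i=18: min(r-i=1, Z[2]=0)=0; Z[18]=0
i=19: i≥r, start 0; Z[19]=1 scan→box=[19,20)
i=20: i≥r, start 0; Z[20]=2 scan→box=[20,22)
i=21: min(r-i=1, Z[1]=0)=0; Z[21]=0
i=22: i≥r, start 0; Z[22]=1 scan→box=[22,23)
i=23: i≥r, start 0; Z[23]=2 scan→box=[23,25)
i=24: min(r-i=1, Z[1]=0)=0; Z[24]=0
i=25: i≥r, start 0; Z[25]=2 scan→box=[25,27)
i=26: min(r-i=1, Z[1]=0)=0; Z[26]=0
i=27: i≥r, start 0; Z[27]=2 scan→box=[27,29)
i=28: min(r-i=1, Z[1]=0)=0; Z[28]=0
i=29: i≥r, start 0; Z[29]=3 scan→box=[29,32)
i=30: min(r-i=2, Z[1]=0)=0; Z[30]=0
i=31: min(r-i=1, Z[2]=0)=0; Z[31]=0

[32, 0, 0, 0, 1, 1, 3, 0, 0, 3, 0, 0, 3, 0, 0, 1, 3, 0, 0, 1, 2, 0, 1, 2, 0, 2, 0, 2, 0, 3, 0, 0]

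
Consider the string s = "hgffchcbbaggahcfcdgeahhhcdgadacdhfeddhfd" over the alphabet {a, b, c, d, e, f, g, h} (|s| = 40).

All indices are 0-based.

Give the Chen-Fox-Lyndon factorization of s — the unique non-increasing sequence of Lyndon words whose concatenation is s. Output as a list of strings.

["h", "g", "f", "f", "ch", "c", "b", "b", "aggahcfcdgeahhhcdg", "ad", "acdhfeddhfd"]

emit factor 1: 'h' (i=0, period=1)
emit factor 2: 'g' (i=1, period=1)
emit factor 3: 'f' (i=2, period=1)
emit factor 4: 'f' (i=3, period=1)
emit factor 5: 'ch' (i=4, period=2)
emit factor 6: 'c' (i=6, period=1)
emit factor 7: 'b' (i=7, period=1)
emit factor 8: 'b' (i=8, period=1)
emit factor 9: 'aggahcfcdgeahhhcdg' (i=9, period=18)
emit factor 10: 'ad' (i=27, period=2)
emit factor 11: 'acdhfeddhfd' (i=29, period=11)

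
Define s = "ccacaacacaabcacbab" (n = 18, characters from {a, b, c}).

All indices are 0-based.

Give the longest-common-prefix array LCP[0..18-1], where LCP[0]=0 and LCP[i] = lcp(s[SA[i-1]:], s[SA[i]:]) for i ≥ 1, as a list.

rank→(start, suffix):
  0 → (9, 'aabcacbab')
  1 → (4, 'aacacaabcacbab')
  2 → (16, 'ab')
  3 → (10, 'abcacbab')
  4 → (7, 'acaabcacbab')
  5 → (2, 'acaacacaabcacbab')
  6 → (5, 'acacaabcacbab')
  7 → (13, 'acbab')
  8 → (17, 'b')
  9 → (15, 'bab')
  10 → (11, 'bcacbab')
  11 → (8, 'caabcacbab')
  12 → (3, 'caacacaabcacbab')
  13 → (6, 'cacaabcacbab')
  14 → (1, 'cacaacacaabcacbab')
  15 → (12, 'cacbab')
  16 → (14, 'cbab')
  17 → (0, 'ccacaacacaabcacbab')

SA = [9, 4, 16, 10, 7, 2, 5, 13, 17, 15, 11, 8, 3, 6, 1, 12, 14, 0]
[i] adj suffixes → lcp
  [1] 9/4 → 2 ('aa')
  [2] 4/16 → 1 ('a')
  [3] 16/10 → 2 ('ab')
  [4] 10/7 → 1 ('a')
  [5] 7/2 → 4 ('acaa')
  [6] 2/5 → 3 ('aca')
  [7] 5/13 → 2 ('ac')
  [8] 13/17 → 0 ('')
  [9] 17/15 → 1 ('b')
  [10] 15/11 → 1 ('b')
  [11] 11/8 → 0 ('')
  [12] 8/3 → 3 ('caa')
  [13] 3/6 → 2 ('ca')
  [14] 6/1 → 5 ('cacaa')
  [15] 1/12 → 3 ('cac')
  [16] 12/14 → 1 ('c')
  [17] 14/0 → 1 ('c')

[0, 2, 1, 2, 1, 4, 3, 2, 0, 1, 1, 0, 3, 2, 5, 3, 1, 1]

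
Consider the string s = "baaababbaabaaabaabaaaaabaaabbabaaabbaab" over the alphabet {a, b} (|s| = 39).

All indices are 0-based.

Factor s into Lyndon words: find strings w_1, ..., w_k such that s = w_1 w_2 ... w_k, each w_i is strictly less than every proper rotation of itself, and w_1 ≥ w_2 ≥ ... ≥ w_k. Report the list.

["b", "aaababbaab", "aaabaab", "aaaaabaaabbabaaabbaab"]

emit factor 1: 'b' (i=0, period=1)
emit factor 2: 'aaababbaab' (i=1, period=10)
emit factor 3: 'aaabaab' (i=11, period=7)
emit factor 4: 'aaaaabaaabbabaaabbaab' (i=18, period=21)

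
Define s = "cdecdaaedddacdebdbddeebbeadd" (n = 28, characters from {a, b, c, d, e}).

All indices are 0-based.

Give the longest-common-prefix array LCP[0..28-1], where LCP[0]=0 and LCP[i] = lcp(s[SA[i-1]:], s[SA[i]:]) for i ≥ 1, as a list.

sorted suffixes:
  #0 SA[0]=5  'aaedddacdebdbddeebbeadd'
  #1 SA[1]=11  'acdebdbddeebbeadd'
  #2 SA[2]=25  'add'
  #3 SA[3]=6  'aedddacdebdbddeebbeadd'
  #4 SA[4]=22  'bbeadd'
  #5 SA[5]=15  'bdbddeebbeadd'
  #6 SA[6]=17  'bddeebbeadd'
  #7 SA[7]=23  'beadd'
  #8 SA[8]=3  'cdaaedddacdebdbddeebbeadd'
  #9 SA[9]=12  'cdebdbddeebbeadd'
  #10 SA[10]=0  'cdecdaaedddacdebdbddeebbeadd'
  #11 SA[11]=27  'd'
  #12 SA[12]=4  'daaedddacdebdbddeebbeadd'
  #13 SA[13]=10  'dacdebdbddeebbeadd'
  #14 SA[14]=16  'dbddeebbeadd'
  #15 SA[15]=26  'dd'
  #16 SA[16]=9  'ddacdebdbddeebbeadd'
  #17 SA[17]=8  'dddacdebdbddeebbeadd'
  #18 SA[18]=18  'ddeebbeadd'
  #19 SA[19]=13  'debdbddeebbeadd'
  #20 SA[20]=1  'decdaaedddacdebdbddeebbeadd'
  #21 SA[21]=19  'deebbeadd'
  #22 SA[22]=24  'eadd'
  #23 SA[23]=21  'ebbeadd'
  #24 SA[24]=14  'ebdbddeebbeadd'
  #25 SA[25]=2  'ecdaaedddacdebdbddeebbeadd'
  #26 SA[26]=7  'edddacdebdbddeebbeadd'
  #27 SA[27]=20  'eebbeadd'

SA = [5, 11, 25, 6, 22, 15, 17, 23, 3, 12, 0, 27, 4, 10, 16, 26, 9, 8, 18, 13, 1, 19, 24, 21, 14, 2, 7, 20]
i: (SA[i-1],SA[i]) lcp shared
  1: (5,11) 1 'a'
  2: (11,25) 1 'a'
  3: (25,6) 1 'a'
  4: (6,22) 0 ''
  5: (22,15) 1 'b'
  6: (15,17) 2 'bd'
  7: (17,23) 1 'b'
  8: (23,3) 0 ''
  9: (3,12) 2 'cd'
  10: (12,0) 3 'cde'
  11: (0,27) 0 ''
  12: (27,4) 1 'd'
  13: (4,10) 2 'da'
  14: (10,16) 1 'd'
  15: (16,26) 1 'd'
  16: (26,9) 2 'dd'
  17: (9,8) 2 'dd'
  18: (8,18) 2 'dd'
  19: (18,13) 1 'd'
  20: (13,1) 2 'de'
  21: (1,19) 2 'de'
  22: (19,24) 0 ''
  23: (24,21) 1 'e'
  24: (21,14) 2 'eb'
  25: (14,2) 1 'e'
  26: (2,7) 1 'e'
  27: (7,20) 1 'e'

[0, 1, 1, 1, 0, 1, 2, 1, 0, 2, 3, 0, 1, 2, 1, 1, 2, 2, 2, 1, 2, 2, 0, 1, 2, 1, 1, 1]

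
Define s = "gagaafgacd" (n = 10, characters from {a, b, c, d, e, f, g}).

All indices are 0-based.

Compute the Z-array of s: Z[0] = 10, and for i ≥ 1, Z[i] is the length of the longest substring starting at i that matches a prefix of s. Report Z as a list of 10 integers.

Z[0]=10
i=1: i≥r, start 0; Z[1]=0
i=2: i≥r, start 0; Z[2]=2 grow→box=[2,4)
i=3: min(r-i=1, Z[1]=0)=0; Z[3]=0
i=4: i≥r, start 0; Z[4]=0
i=5: i≥r, start 0; Z[5]=0
i=6: i≥r, start 0; Z[6]=2 grow→box=[6,8)
i=7: min(r-i=1, Z[1]=0)=0; Z[7]=0
i=8: i≥r, start 0; Z[8]=0
i=9: i≥r, start 0; Z[9]=0

[10, 0, 2, 0, 0, 0, 2, 0, 0, 0]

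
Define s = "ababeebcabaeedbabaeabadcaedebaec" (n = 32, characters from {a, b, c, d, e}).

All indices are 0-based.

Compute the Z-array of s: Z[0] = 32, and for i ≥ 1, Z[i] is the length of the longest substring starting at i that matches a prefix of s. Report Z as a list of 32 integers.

Z[0]=32
i=1: i≥r, start 0; Z[1]=0
i=2: i≥r, start 0; Z[2]=2 grow→box=[2,4)
i=3: min(r-i=1, Z[1]=0)=0; Z[3]=0
i=4: i≥r, start 0; Z[4]=0
i=5: i≥r, start 0; Z[5]=0
i=6: i≥r, start 0; Z[6]=0
i=7: i≥r, start 0; Z[7]=0
i=8: i≥r, start 0; Z[8]=3 grow→box=[8,11)
i=9: min(r-i=2, Z[1]=0)=0; Z[9]=0
i=10: min(r-i=1, Z[2]=2)=1; Z[10]=1
i=11: i≥r, start 0; Z[11]=0
i=12: i≥r, start 0; Z[12]=0
i=13: i≥r, start 0; Z[13]=0
i=14: i≥r, start 0; Z[14]=0
i=15: i≥r, start 0; Z[15]=3 grow→box=[15,18)
i=16: min(r-i=2, Z[1]=0)=0; Z[16]=0
i=17: min(r-i=1, Z[2]=2)=1; Z[17]=1
i=18: i≥r, start 0; Z[18]=0
i=19: i≥r, start 0; Z[19]=3 grow→box=[19,22)
i=20: min(r-i=2, Z[1]=0)=0; Z[20]=0
i=21: min(r-i=1, Z[2]=2)=1; Z[21]=1
i=22: i≥r, start 0; Z[22]=0
i=23: i≥r, start 0; Z[23]=0
i=24: i≥r, start 0; Z[24]=1 grow→box=[24,25)
i=25: i≥r, start 0; Z[25]=0
i=26: i≥r, start 0; Z[26]=0
i=27: i≥r, start 0; Z[27]=0
i=28: i≥r, start 0; Z[28]=0
i=29: i≥r, start 0; Z[29]=1 grow→box=[29,30)
i=30: i≥r, start 0; Z[30]=0
i=31: i≥r, start 0; Z[31]=0

[32, 0, 2, 0, 0, 0, 0, 0, 3, 0, 1, 0, 0, 0, 0, 3, 0, 1, 0, 3, 0, 1, 0, 0, 1, 0, 0, 0, 0, 1, 0, 0]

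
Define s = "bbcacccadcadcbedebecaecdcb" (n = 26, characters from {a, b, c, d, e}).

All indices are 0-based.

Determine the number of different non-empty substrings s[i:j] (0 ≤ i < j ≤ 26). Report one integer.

316

rank→(start, suffix):
  0 → (3, 'acccadcadcbedebecaecdcb')
  1 → (7, 'adcadcbedebecaecdcb')
  2 → (10, 'adcbedebecaecdcb')
  3 → (20, 'aecdcb')
  4 → (25, 'b')
  5 → (0, 'bbcacccadcadcbedebecaecdcb')
  6 → (1, 'bcacccadcadcbedebecaecdcb')
  7 → (17, 'becaecdcb')
  8 → (13, 'bedebecaecdcb')
  9 → (2, 'cacccadcadcbedebecaecdcb')
  10 → (6, 'cadcadcbedebecaecdcb')
  11 → (9, 'cadcbedebecaecdcb')
  12 → (19, 'caecdcb')
  13 → (24, 'cb')
  14 → (12, 'cbedebecaecdcb')
  15 → (5, 'ccadcadcbedebecaecdcb')
  16 → (4, 'cccadcadcbedebecaecdcb')
  17 → (22, 'cdcb')
  18 → (8, 'dcadcbedebecaecdcb')
  19 → (23, 'dcb')
  20 → (11, 'dcbedebecaecdcb')
  21 → (15, 'debecaecdcb')
  22 → (16, 'ebecaecdcb')
  23 → (18, 'ecaecdcb')
  24 → (21, 'ecdcb')
  25 → (14, 'edebecaecdcb')

SA = [3, 7, 10, 20, 25, 0, 1, 17, 13, 2, 6, 9, 19, 24, 12, 5, 4, 22, 8, 23, 11, 15, 16, 18, 21, 14]
rank  pair      lcp
   1  s[3:],s[7:]  1  'a'
   2  s[7:],s[10:]  3  'adc'
   3  s[10:],s[20:]  1  'a'
   4  s[20:],s[25:]  0  ''
   5  s[25:],s[0:]  1  'b'
   6  s[0:],s[1:]  1  'b'
   7  s[1:],s[17:]  1  'b'
   8  s[17:],s[13:]  2  'be'
   9  s[13:],s[2:]  0  ''
  10  s[2:],s[6:]  2  'ca'
  11  s[6:],s[9:]  4  'cadc'
  12  s[9:],s[19:]  2  'ca'
  13  s[19:],s[24:]  1  'c'
  14  s[24:],s[12:]  2  'cb'
  15  s[12:],s[5:]  1  'c'
  16  s[5:],s[4:]  2  'cc'
  17  s[4:],s[22:]  1  'c'
  18  s[22:],s[8:]  0  ''
  19  s[8:],s[23:]  2  'dc'
  20  s[23:],s[11:]  3  'dcb'
  21  s[11:],s[15:]  1  'd'
  22  s[15:],s[16:]  0  ''
  23  s[16:],s[18:]  1  'e'
  24  s[18:],s[21:]  2  'ec'
  25  s[21:],s[14:]  1  'e'

n(n+1)/2 = 26·27/2 = 351
Σ LCP = 0 + 1 + 3 + 1 + 0 + 1 + 1 + 1 + 2 + 0 + 2 + 4 + 2 + 1 + 2 + 1 + 2 + 1 + 0 + 2 + 3 + 1 + 0 + 1 + 2 + 1 = 35
distinct = 351 − 35 = 316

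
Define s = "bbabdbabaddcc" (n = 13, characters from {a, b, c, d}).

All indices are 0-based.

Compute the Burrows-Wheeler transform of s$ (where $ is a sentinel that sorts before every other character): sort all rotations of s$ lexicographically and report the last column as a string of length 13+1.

rank  rotation        last
    0  $bbabdbabaddcc  c
    1  abaddcc$bbabdb  b
    2  abdbabaddcc$bb  b
    3  addcc$bbabdbab  b
    4  babaddcc$bbabd  d
    5  babdbabaddcc$b  b
    6  baddcc$bbabdba  a
    7  bbabdbabaddcc$  $
    8  bdbabaddcc$bba  a
    9  c$bbabdbabaddc  c
   10  cc$bbabdbabadd  d
   11  dbabaddcc$bbab  b
   12  dcc$bbabdbabad  d
   13  ddcc$bbabdbaba  a

cbbbdba$acdbda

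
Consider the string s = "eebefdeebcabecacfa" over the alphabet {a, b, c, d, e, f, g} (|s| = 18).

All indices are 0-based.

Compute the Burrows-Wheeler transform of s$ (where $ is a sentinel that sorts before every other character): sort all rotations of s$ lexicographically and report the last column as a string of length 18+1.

afcceaebeafeebd$bce

rank  rotation             last
    0  $eebefdeebcabecacfa  a
    1  a$eebefdeebcabecacf  f
    2  abecacfa$eebefdeebc  c
    3  acfa$eebefdeebcabec  c
    4  bcabecacfa$eebefdee  e
    5  becacfa$eebefdeebca  a
    6  befdeebcabecacfa$ee  e
    7  cabecacfa$eebefdeeb  b
    8  cacfa$eebefdeebcabe  e
    9  cfa$eebefdeebcabeca  a
   10  deebcabecacfa$eebef  f
   11  ebcabecacfa$eebefde  e
   12  ebefdeebcabecacfa$e  e
   13  ecacfa$eebefdeebcab  b
   14  eebcabecacfa$eebefd  d
   15  eebefdeebcabecacfa$  $
   16  efdeebcabecacfa$eeb  b
   17  fa$eebefdeebcabecac  c
   18  fdeebcabecacfa$eebe  e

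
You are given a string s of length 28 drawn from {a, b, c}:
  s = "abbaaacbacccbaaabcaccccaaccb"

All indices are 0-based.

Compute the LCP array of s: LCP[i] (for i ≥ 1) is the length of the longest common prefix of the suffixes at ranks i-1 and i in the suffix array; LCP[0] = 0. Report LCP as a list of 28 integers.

sorted suffixes:
  #0 SA[0]=13  'aaabcaccccaaccb'
  #1 SA[1]=3  'aaacbacccbaaabcaccccaaccb'
  #2 SA[2]=14  'aabcaccccaaccb'
  #3 SA[3]=4  'aacbacccbaaabcaccccaaccb'
  #4 SA[4]=23  'aaccb'
  #5 SA[5]=0  'abbaaacbacccbaaabcaccccaaccb'
  #6 SA[6]=15  'abcaccccaaccb'
  #7 SA[7]=5  'acbacccbaaabcaccccaaccb'
  #8 SA[8]=24  'accb'
  #9 SA[9]=8  'acccbaaabcaccccaaccb'
  #10 SA[10]=18  'accccaaccb'
  #11 SA[11]=27  'b'
  #12 SA[12]=12  'baaabcaccccaaccb'
  #13 SA[13]=2  'baaacbacccbaaabcaccccaaccb'
  #14 SA[14]=7  'bacccbaaabcaccccaaccb'
  #15 SA[15]=1  'bbaaacbacccbaaabcaccccaaccb'
  #16 SA[16]=16  'bcaccccaaccb'
  #17 SA[17]=22  'caaccb'
  #18 SA[18]=17  'caccccaaccb'
  #19 SA[19]=26  'cb'
  #20 SA[20]=11  'cbaaabcaccccaaccb'
  #21 SA[21]=6  'cbacccbaaabcaccccaaccb'
  #22 SA[22]=21  'ccaaccb'
  #23 SA[23]=25  'ccb'
  #24 SA[24]=10  'ccbaaabcaccccaaccb'
  #25 SA[25]=20  'cccaaccb'
  #26 SA[26]=9  'cccbaaabcaccccaaccb'
  #27 SA[27]=19  'ccccaaccb'

SA = [13, 3, 14, 4, 23, 0, 15, 5, 24, 8, 18, 27, 12, 2, 7, 1, 16, 22, 17, 26, 11, 6, 21, 25, 10, 20, 9, 19]
rank  pair      lcp
   1  s[13:],s[3:]  3  'aaa'
   2  s[3:],s[14:]  2  'aa'
   3  s[14:],s[4:]  2  'aa'
   4  s[4:],s[23:]  3  'aac'
   5  s[23:],s[0:]  1  'a'
   6  s[0:],s[15:]  2  'ab'
   7  s[15:],s[5:]  1  'a'
   8  s[5:],s[24:]  2  'ac'
   9  s[24:],s[8:]  3  'acc'
  10  s[8:],s[18:]  4  'accc'
  11  s[18:],s[27:]  0  ''
  12  s[27:],s[12:]  1  'b'
  13  s[12:],s[2:]  4  'baaa'
  14  s[2:],s[7:]  2  'ba'
  15  s[7:],s[1:]  1  'b'
  16  s[1:],s[16:]  1  'b'
  17  s[16:],s[22:]  0  ''
  18  s[22:],s[17:]  2  'ca'
  19  s[17:],s[26:]  1  'c'
  20  s[26:],s[11:]  2  'cb'
  21  s[11:],s[6:]  3  'cba'
  22  s[6:],s[21:]  1  'c'
  23  s[21:],s[25:]  2  'cc'
  24  s[25:],s[10:]  3  'ccb'
  25  s[10:],s[20:]  2  'cc'
  26  s[20:],s[9:]  3  'ccc'
  27  s[9:],s[19:]  3  'ccc'

[0, 3, 2, 2, 3, 1, 2, 1, 2, 3, 4, 0, 1, 4, 2, 1, 1, 0, 2, 1, 2, 3, 1, 2, 3, 2, 3, 3]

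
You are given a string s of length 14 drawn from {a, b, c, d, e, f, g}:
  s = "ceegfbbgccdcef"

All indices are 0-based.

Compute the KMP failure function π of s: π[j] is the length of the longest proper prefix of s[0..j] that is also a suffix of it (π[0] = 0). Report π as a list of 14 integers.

[0, 0, 0, 0, 0, 0, 0, 0, 1, 1, 0, 1, 2, 0]

π[0] = 0
j=1 s[j]='e': π[1]=0 (border '')
j=2 s[j]='e': π[2]=0 (border '')
j=3 s[j]='g': π[3]=0 (border '')
j=4 s[j]='f': π[4]=0 (border '')
j=5 s[j]='b': π[5]=0 (border '')
j=6 s[j]='b': π[6]=0 (border '')
j=7 s[j]='g': π[7]=0 (border '')
j=8 s[j]='c': π[8]=1 (border 'c')
j=9 s[j]='c': k: 1→0; π[9]=1 (border 'c')
j=10 s[j]='d': k: 1→0; π[10]=0 (border '')
j=11 s[j]='c': π[11]=1 (border 'c')
j=12 s[j]='e': π[12]=2 (border 'ce')
j=13 s[j]='f': k: 2→0; π[13]=0 (border '')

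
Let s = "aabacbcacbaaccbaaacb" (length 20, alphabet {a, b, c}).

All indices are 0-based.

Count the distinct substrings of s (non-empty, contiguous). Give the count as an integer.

176

rank | idx | suffix
   0 |  15 | aaacb
   1 |   0 | aabacbcacbaaccbaaacb
   2 |  16 | aacb
   3 |  10 | aaccbaaacb
   4 |   1 | abacbcacbaaccbaaacb
   5 |  17 | acb
   6 |   7 | acbaaccbaaacb
   7 |   3 | acbcacbaaccbaaacb
   8 |  11 | accbaaacb
   9 |  19 | b
  10 |  14 | baaacb
  11 |   9 | baaccbaaacb
  12 |   2 | bacbcacbaaccbaaacb
  13 |   5 | bcacbaaccbaaacb
  14 |   6 | cacbaaccbaaacb
  15 |  18 | cb
  16 |  13 | cbaaacb
  17 |   8 | cbaaccbaaacb
  18 |   4 | cbcacbaaccbaaacb
  19 |  12 | ccbaaacb

SA = [15, 0, 16, 10, 1, 17, 7, 3, 11, 19, 14, 9, 2, 5, 6, 18, 13, 8, 4, 12]
rank  pair      lcp
   1  s[15:],s[0:]  2  'aa'
   2  s[0:],s[16:]  2  'aa'
   3  s[16:],s[10:]  3  'aac'
   4  s[10:],s[1:]  1  'a'
   5  s[1:],s[17:]  1  'a'
   6  s[17:],s[7:]  3  'acb'
   7  s[7:],s[3:]  3  'acb'
   8  s[3:],s[11:]  2  'ac'
   9  s[11:],s[19:]  0  ''
  10  s[19:],s[14:]  1  'b'
  11  s[14:],s[9:]  3  'baa'
  12  s[9:],s[2:]  2  'ba'
  13  s[2:],s[5:]  1  'b'
  14  s[5:],s[6:]  0  ''
  15  s[6:],s[18:]  1  'c'
  16  s[18:],s[13:]  2  'cb'
  17  s[13:],s[8:]  4  'cbaa'
  18  s[8:],s[4:]  2  'cb'
  19  s[4:],s[12:]  1  'c'

n(n+1)/2 = 20·21/2 = 210
Σ LCP = 0 + 2 + 2 + 3 + 1 + 1 + 3 + 3 + 2 + 0 + 1 + 3 + 2 + 1 + 0 + 1 + 2 + 4 + 2 + 1 = 34
distinct = 210 − 34 = 176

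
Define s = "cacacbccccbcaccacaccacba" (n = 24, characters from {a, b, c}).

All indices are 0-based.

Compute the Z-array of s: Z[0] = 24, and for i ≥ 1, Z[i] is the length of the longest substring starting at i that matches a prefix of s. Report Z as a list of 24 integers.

[24, 0, 3, 0, 1, 0, 1, 1, 1, 1, 0, 3, 0, 1, 5, 0, 3, 0, 1, 3, 0, 1, 0, 0]

Z[0]=24
i=1: fresh scan; Z[1]=0
i=2: fresh scan; Z[2]=3 scan→box=[2,5)
i=3: min(r-i=2, Z[1]=0)=0; Z[3]=0
i=4: min(r-i=1, Z[2]=3)=1; Z[4]=1
i=5: fresh scan; Z[5]=0
i=6: fresh scan; Z[6]=1 scan→box=[6,7)
i=7: fresh scan; Z[7]=1 scan→box=[7,8)
i=8: fresh scan; Z[8]=1 scan→box=[8,9)
i=9: fresh scan; Z[9]=1 scan→box=[9,10)
i=10: fresh scan; Z[10]=0
i=11: fresh scan; Z[11]=3 scan→box=[11,14)
i=12: min(r-i=2, Z[1]=0)=0; Z[12]=0
i=13: min(r-i=1, Z[2]=3)=1; Z[13]=1
i=14: fresh scan; Z[14]=5 scan→box=[14,19)
i=15: min(r-i=4, Z[1]=0)=0; Z[15]=0
i=16: min(r-i=3, Z[2]=3)=3; Z[16]=3
i=17: min(r-i=2, Z[3]=0)=0; Z[17]=0
i=18: min(r-i=1, Z[4]=1)=1; Z[18]=1
i=19: fresh scan; Z[19]=3 scan→box=[19,22)
i=20: min(r-i=2, Z[1]=0)=0; Z[20]=0
i=21: min(r-i=1, Z[2]=3)=1; Z[21]=1
i=22: fresh scan; Z[22]=0
i=23: fresh scan; Z[23]=0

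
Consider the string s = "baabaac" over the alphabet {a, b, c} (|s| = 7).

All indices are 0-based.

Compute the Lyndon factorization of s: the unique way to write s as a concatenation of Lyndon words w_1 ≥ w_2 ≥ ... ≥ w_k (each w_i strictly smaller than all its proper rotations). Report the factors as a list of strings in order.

["b", "aabaac"]

emit factor 1: 'b' (i=0, period=1)
emit factor 2: 'aabaac' (i=1, period=6)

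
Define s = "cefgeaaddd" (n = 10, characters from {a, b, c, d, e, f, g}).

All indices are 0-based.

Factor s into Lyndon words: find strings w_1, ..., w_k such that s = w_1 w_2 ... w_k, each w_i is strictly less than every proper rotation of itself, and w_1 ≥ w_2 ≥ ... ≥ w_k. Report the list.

emit factor 1: 'cefge' (i=0, period=5)
emit factor 2: 'aaddd' (i=5, period=5)

["cefge", "aaddd"]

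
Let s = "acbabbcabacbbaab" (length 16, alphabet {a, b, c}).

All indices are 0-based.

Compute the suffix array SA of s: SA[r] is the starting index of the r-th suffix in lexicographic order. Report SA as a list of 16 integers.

[13, 14, 7, 3, 0, 9, 15, 12, 2, 8, 11, 4, 5, 6, 1, 10]

rank→(start, suffix):
  0 → (13, 'aab')
  1 → (14, 'ab')
  2 → (7, 'abacbbaab')
  3 → (3, 'abbcabacbbaab')
  4 → (0, 'acbabbcabacbbaab')
  5 → (9, 'acbbaab')
  6 → (15, 'b')
  7 → (12, 'baab')
  8 → (2, 'babbcabacbbaab')
  9 → (8, 'bacbbaab')
  10 → (11, 'bbaab')
  11 → (4, 'bbcabacbbaab')
  12 → (5, 'bcabacbbaab')
  13 → (6, 'cabacbbaab')
  14 → (1, 'cbabbcabacbbaab')
  15 → (10, 'cbbaab')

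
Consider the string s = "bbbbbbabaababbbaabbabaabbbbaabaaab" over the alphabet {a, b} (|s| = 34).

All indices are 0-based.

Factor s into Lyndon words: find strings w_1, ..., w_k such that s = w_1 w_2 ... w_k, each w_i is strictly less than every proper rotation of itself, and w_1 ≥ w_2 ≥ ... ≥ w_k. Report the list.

["b", "b", "b", "b", "b", "b", "ab", "aababbbaabbabaabbbb", "aab", "aaab"]

emit factor 1: 'b' (i=0, period=1)
emit factor 2: 'b' (i=1, period=1)
emit factor 3: 'b' (i=2, period=1)
emit factor 4: 'b' (i=3, period=1)
emit factor 5: 'b' (i=4, period=1)
emit factor 6: 'b' (i=5, period=1)
emit factor 7: 'ab' (i=6, period=2)
emit factor 8: 'aababbbaabbabaabbbb' (i=8, period=19)
emit factor 9: 'aab' (i=27, period=3)
emit factor 10: 'aaab' (i=30, period=4)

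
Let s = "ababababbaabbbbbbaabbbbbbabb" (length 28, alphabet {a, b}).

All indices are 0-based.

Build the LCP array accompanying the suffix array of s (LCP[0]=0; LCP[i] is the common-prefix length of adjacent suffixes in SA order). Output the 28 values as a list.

[0, 9, 1, 6, 4, 2, 3, 3, 8, 0, 1, 10, 2, 5, 3, 4, 1, 2, 11, 3, 2, 4, 3, 5, 4, 6, 5, 7]

rank | idx | suffix
   0 |   9 | aabbbbbbaabbbbbbabb
   1 |  17 | aabbbbbbabb
   2 |   0 | ababababbaabbbbbbaabbbbbbabb
   3 |   2 | abababbaabbbbbbaabbbbbbabb
   4 |   4 | ababbaabbbbbbaabbbbbbabb
   5 |  25 | abb
   6 |   6 | abbaabbbbbbaabbbbbbabb
   7 |  10 | abbbbbbaabbbbbbabb
   8 |  18 | abbbbbbabb
   9 |  27 | b
  10 |   8 | baabbbbbbaabbbbbbabb
  11 |  16 | baabbbbbbabb
  12 |   1 | babababbaabbbbbbaabbbbbbabb
  13 |   3 | bababbaabbbbbbaabbbbbbabb
  14 |  24 | babb
  15 |   5 | babbaabbbbbbaabbbbbbabb
  16 |  26 | bb
  17 |   7 | bbaabbbbbbaabbbbbbabb
  18 |  15 | bbaabbbbbbabb
  19 |  23 | bbabb
  20 |  14 | bbbaabbbbbbabb
  21 |  22 | bbbabb
  22 |  13 | bbbbaabbbbbbabb
  23 |  21 | bbbbabb
  24 |  12 | bbbbbaabbbbbbabb
  25 |  20 | bbbbbabb
  26 |  11 | bbbbbbaabbbbbbabb
  27 |  19 | bbbbbbabb

SA = [9, 17, 0, 2, 4, 25, 6, 10, 18, 27, 8, 16, 1, 3, 24, 5, 26, 7, 15, 23, 14, 22, 13, 21, 12, 20, 11, 19]
i: (SA[i-1],SA[i]) lcp shared
  1: (9,17) 9 'aabbbbbba'
  2: (17,0) 1 'a'
  3: (0,2) 6 'ababab'
  4: (2,4) 4 'abab'
  5: (4,25) 2 'ab'
  6: (25,6) 3 'abb'
  7: (6,10) 3 'abb'
  8: (10,18) 8 'abbbbbba'
  9: (18,27) 0 ''
  10: (27,8) 1 'b'
  11: (8,16) 10 'baabbbbbba'
  12: (16,1) 2 'ba'
  13: (1,3) 5 'babab'
  14: (3,24) 3 'bab'
  15: (24,5) 4 'babb'
  16: (5,26) 1 'b'
  17: (26,7) 2 'bb'
  18: (7,15) 11 'bbaabbbbbba'
  19: (15,23) 3 'bba'
  20: (23,14) 2 'bb'
  21: (14,22) 4 'bbba'
  22: (22,13) 3 'bbb'
  23: (13,21) 5 'bbbba'
  24: (21,12) 4 'bbbb'
  25: (12,20) 6 'bbbbba'
  26: (20,11) 5 'bbbbb'
  27: (11,19) 7 'bbbbbba'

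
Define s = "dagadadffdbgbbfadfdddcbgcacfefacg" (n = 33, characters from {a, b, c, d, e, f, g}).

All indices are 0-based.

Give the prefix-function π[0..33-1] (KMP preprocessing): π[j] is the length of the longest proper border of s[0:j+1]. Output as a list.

π[0] = 0
j=1 s[j]='a': π[1]=0 (border '')
j=2 s[j]='g': π[2]=0 (border '')
j=3 s[j]='a': π[3]=0 (border '')
j=4 s[j]='d': π[4]=1 (border 'd')
j=5 s[j]='a': π[5]=2 (border 'da')
j=6 s[j]='d': k: 2→0; π[6]=1 (border 'd')
j=7 s[j]='f': k: 1→0; π[7]=0 (border '')
j=8 s[j]='f': π[8]=0 (border '')
j=9 s[j]='d': π[9]=1 (border 'd')
j=10 s[j]='b': k: 1→0; π[10]=0 (border '')
j=11 s[j]='g': π[11]=0 (border '')
j=12 s[j]='b': π[12]=0 (border '')
j=13 s[j]='b': π[13]=0 (border '')
j=14 s[j]='f': π[14]=0 (border '')
j=15 s[j]='a': π[15]=0 (border '')
j=16 s[j]='d': π[16]=1 (border 'd')
j=17 s[j]='f': k: 1→0; π[17]=0 (border '')
j=18 s[j]='d': π[18]=1 (border 'd')
j=19 s[j]='d': k: 1→0; π[19]=1 (border 'd')
j=20 s[j]='d': k: 1→0; π[20]=1 (border 'd')
j=21 s[j]='c': k: 1→0; π[21]=0 (border '')
j=22 s[j]='b': π[22]=0 (border '')
j=23 s[j]='g': π[23]=0 (border '')
j=24 s[j]='c': π[24]=0 (border '')
j=25 s[j]='a': π[25]=0 (border '')
j=26 s[j]='c': π[26]=0 (border '')
j=27 s[j]='f': π[27]=0 (border '')
j=28 s[j]='e': π[28]=0 (border '')
j=29 s[j]='f': π[29]=0 (border '')
j=30 s[j]='a': π[30]=0 (border '')
j=31 s[j]='c': π[31]=0 (border '')
j=32 s[j]='g': π[32]=0 (border '')

[0, 0, 0, 0, 1, 2, 1, 0, 0, 1, 0, 0, 0, 0, 0, 0, 1, 0, 1, 1, 1, 0, 0, 0, 0, 0, 0, 0, 0, 0, 0, 0, 0]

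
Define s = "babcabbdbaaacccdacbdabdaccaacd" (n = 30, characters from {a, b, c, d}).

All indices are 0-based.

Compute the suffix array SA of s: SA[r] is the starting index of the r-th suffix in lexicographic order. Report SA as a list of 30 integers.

[9, 10, 26, 4, 1, 20, 16, 23, 11, 27, 8, 0, 5, 2, 18, 21, 6, 25, 3, 17, 24, 12, 13, 28, 14, 29, 19, 15, 22, 7]

rank | idx | suffix
   0 |   9 | aaacccdacbdabdaccaacd
   1 |  10 | aacccdacbdabdaccaacd
   2 |  26 | aacd
   3 |   4 | abbdbaaacccdacbdabdaccaacd
   4 |   1 | abcabbdbaaacccdacbdabdaccaacd
   5 |  20 | abdaccaacd
   6 |  16 | acbdabdaccaacd
   7 |  23 | accaacd
   8 |  11 | acccdacbdabdaccaacd
   9 |  27 | acd
  10 |   8 | baaacccdacbdabdaccaacd
  11 |   0 | babcabbdbaaacccdacbdabdaccaacd
  12 |   5 | bbdbaaacccdacbdabdaccaacd
  13 |   2 | bcabbdbaaacccdacbdabdaccaacd
  14 |  18 | bdabdaccaacd
  15 |  21 | bdaccaacd
  16 |   6 | bdbaaacccdacbdabdaccaacd
  17 |  25 | caacd
  18 |   3 | cabbdbaaacccdacbdabdaccaacd
  19 |  17 | cbdabdaccaacd
  20 |  24 | ccaacd
  21 |  12 | cccdacbdabdaccaacd
  22 |  13 | ccdacbdabdaccaacd
  23 |  28 | cd
  24 |  14 | cdacbdabdaccaacd
  25 |  29 | d
  26 |  19 | dabdaccaacd
  27 |  15 | dacbdabdaccaacd
  28 |  22 | daccaacd
  29 |   7 | dbaaacccdacbdabdaccaacd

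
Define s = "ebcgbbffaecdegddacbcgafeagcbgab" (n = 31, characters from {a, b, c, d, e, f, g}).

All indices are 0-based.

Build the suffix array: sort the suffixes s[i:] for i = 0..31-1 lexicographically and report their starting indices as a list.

[29, 16, 8, 21, 24, 30, 4, 18, 1, 5, 27, 17, 26, 10, 19, 2, 15, 14, 11, 23, 0, 9, 12, 7, 22, 6, 28, 20, 3, 25, 13]

rank→(start, suffix):
  0 → (29, 'ab')
  1 → (16, 'acbcgafeagcbgab')
  2 → (8, 'aecdegddacbcgafeagcbgab')
  3 → (21, 'afeagcbgab')
  4 → (24, 'agcbgab')
  5 → (30, 'b')
  6 → (4, 'bbffaecdegddacbcgafeagcbgab')
  7 → (18, 'bcgafeagcbgab')
  8 → (1, 'bcgbbffaecdegddacbcgafeagcbgab')
  9 → (5, 'bffaecdegddacbcgafeagcbgab')
  10 → (27, 'bgab')
  11 → (17, 'cbcgafeagcbgab')
  12 → (26, 'cbgab')
  13 → (10, 'cdegddacbcgafeagcbgab')
  14 → (19, 'cgafeagcbgab')
  15 → (2, 'cgbbffaecdegddacbcgafeagcbgab')
  16 → (15, 'dacbcgafeagcbgab')
  17 → (14, 'ddacbcgafeagcbgab')
  18 → (11, 'degddacbcgafeagcbgab')
  19 → (23, 'eagcbgab')
  20 → (0, 'ebcgbbffaecdegddacbcgafeagcbgab')
  21 → (9, 'ecdegddacbcgafeagcbgab')
  22 → (12, 'egddacbcgafeagcbgab')
  23 → (7, 'faecdegddacbcgafeagcbgab')
  24 → (22, 'feagcbgab')
  25 → (6, 'ffaecdegddacbcgafeagcbgab')
  26 → (28, 'gab')
  27 → (20, 'gafeagcbgab')
  28 → (3, 'gbbffaecdegddacbcgafeagcbgab')
  29 → (25, 'gcbgab')
  30 → (13, 'gddacbcgafeagcbgab')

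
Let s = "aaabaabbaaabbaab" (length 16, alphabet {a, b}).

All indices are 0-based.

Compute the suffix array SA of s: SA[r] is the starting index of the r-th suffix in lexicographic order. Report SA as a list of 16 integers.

[0, 8, 13, 1, 4, 9, 14, 2, 5, 10, 15, 7, 12, 3, 6, 11]

rank→(start, suffix):
  0 → (0, 'aaabaabbaaabbaab')
  1 → (8, 'aaabbaab')
  2 → (13, 'aab')
  3 → (1, 'aabaabbaaabbaab')
  4 → (4, 'aabbaaabbaab')
  5 → (9, 'aabbaab')
  6 → (14, 'ab')
  7 → (2, 'abaabbaaabbaab')
  8 → (5, 'abbaaabbaab')
  9 → (10, 'abbaab')
  10 → (15, 'b')
  11 → (7, 'baaabbaab')
  12 → (12, 'baab')
  13 → (3, 'baabbaaabbaab')
  14 → (6, 'bbaaabbaab')
  15 → (11, 'bbaab')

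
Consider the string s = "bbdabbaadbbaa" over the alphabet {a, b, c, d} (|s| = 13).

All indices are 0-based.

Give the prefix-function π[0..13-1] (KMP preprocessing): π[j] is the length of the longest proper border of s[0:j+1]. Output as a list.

[0, 1, 0, 0, 1, 2, 0, 0, 0, 1, 2, 0, 0]

π[0] = 0
j=1 s[j]='b': π[1]=1 (border 'b')
j=2 s[j]='d': k: 1→0; π[2]=0 (border '')
j=3 s[j]='a': π[3]=0 (border '')
j=4 s[j]='b': π[4]=1 (border 'b')
j=5 s[j]='b': π[5]=2 (border 'bb')
j=6 s[j]='a': k: 2→1→0; π[6]=0 (border '')
j=7 s[j]='a': π[7]=0 (border '')
j=8 s[j]='d': π[8]=0 (border '')
j=9 s[j]='b': π[9]=1 (border 'b')
j=10 s[j]='b': π[10]=2 (border 'bb')
j=11 s[j]='a': k: 2→1→0; π[11]=0 (border '')
j=12 s[j]='a': π[12]=0 (border '')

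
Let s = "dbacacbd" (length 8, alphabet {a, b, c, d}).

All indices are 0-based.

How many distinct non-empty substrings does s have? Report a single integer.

31

sorted suffixes:
  #0 SA[0]=2  'acacbd'
  #1 SA[1]=4  'acbd'
  #2 SA[2]=1  'bacacbd'
  #3 SA[3]=6  'bd'
  #4 SA[4]=3  'cacbd'
  #5 SA[5]=5  'cbd'
  #6 SA[6]=7  'd'
  #7 SA[7]=0  'dbacacbd'

SA = [2, 4, 1, 6, 3, 5, 7, 0]
rank  pair      lcp
   1  s[2:],s[4:]  2  'ac'
   2  s[4:],s[1:]  0  ''
   3  s[1:],s[6:]  1  'b'
   4  s[6:],s[3:]  0  ''
   5  s[3:],s[5:]  1  'c'
   6  s[5:],s[7:]  0  ''
   7  s[7:],s[0:]  1  'd'

n(n+1)/2 = 8·9/2 = 36
Σ LCP = 0 + 2 + 0 + 1 + 0 + 1 + 0 + 1 = 5
distinct = 36 − 5 = 31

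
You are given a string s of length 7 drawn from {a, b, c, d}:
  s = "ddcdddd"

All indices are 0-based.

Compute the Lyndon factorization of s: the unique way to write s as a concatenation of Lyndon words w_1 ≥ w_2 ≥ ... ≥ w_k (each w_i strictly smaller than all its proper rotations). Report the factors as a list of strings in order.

emit factor 1: 'd' (i=0, period=1)
emit factor 2: 'd' (i=1, period=1)
emit factor 3: 'cdddd' (i=2, period=5)

["d", "d", "cdddd"]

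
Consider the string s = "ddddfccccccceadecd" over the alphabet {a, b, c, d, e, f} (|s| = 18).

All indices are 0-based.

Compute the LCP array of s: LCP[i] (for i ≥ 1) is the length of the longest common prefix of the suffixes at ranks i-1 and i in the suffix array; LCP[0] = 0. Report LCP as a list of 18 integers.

[0, 0, 6, 5, 4, 3, 2, 1, 1, 0, 1, 3, 2, 1, 1, 0, 1, 0]

rank | idx | suffix
   0 |  13 | adecd
   1 |   5 | ccccccceadecd
   2 |   6 | cccccceadecd
   3 |   7 | ccccceadecd
   4 |   8 | cccceadecd
   5 |   9 | ccceadecd
   6 |  10 | cceadecd
   7 |  16 | cd
   8 |  11 | ceadecd
   9 |  17 | d
  10 |   0 | ddddfccccccceadecd
  11 |   1 | dddfccccccceadecd
  12 |   2 | ddfccccccceadecd
  13 |  14 | decd
  14 |   3 | dfccccccceadecd
  15 |  12 | eadecd
  16 |  15 | ecd
  17 |   4 | fccccccceadecd

SA = [13, 5, 6, 7, 8, 9, 10, 16, 11, 17, 0, 1, 2, 14, 3, 12, 15, 4]
i: (SA[i-1],SA[i]) lcp shared
  1: (13,5) 0 ''
  2: (5,6) 6 'cccccc'
  3: (6,7) 5 'ccccc'
  4: (7,8) 4 'cccc'
  5: (8,9) 3 'ccc'
  6: (9,10) 2 'cc'
  7: (10,16) 1 'c'
  8: (16,11) 1 'c'
  9: (11,17) 0 ''
  10: (17,0) 1 'd'
  11: (0,1) 3 'ddd'
  12: (1,2) 2 'dd'
  13: (2,14) 1 'd'
  14: (14,3) 1 'd'
  15: (3,12) 0 ''
  16: (12,15) 1 'e'
  17: (15,4) 0 ''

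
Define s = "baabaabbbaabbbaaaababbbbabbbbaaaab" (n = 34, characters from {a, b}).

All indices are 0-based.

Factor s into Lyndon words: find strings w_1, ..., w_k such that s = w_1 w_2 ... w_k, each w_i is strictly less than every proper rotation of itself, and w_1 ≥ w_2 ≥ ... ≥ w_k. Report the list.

emit factor 1: 'b' (i=0, period=1)
emit factor 2: 'aabaabbbaabbb' (i=1, period=13)
emit factor 3: 'aaaababbbbabbbb' (i=14, period=15)
emit factor 4: 'aaaab' (i=29, period=5)

["b", "aabaabbbaabbb", "aaaababbbbabbbb", "aaaab"]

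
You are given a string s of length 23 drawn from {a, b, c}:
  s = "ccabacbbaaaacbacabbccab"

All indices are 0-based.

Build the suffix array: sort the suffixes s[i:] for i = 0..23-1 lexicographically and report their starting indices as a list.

[8, 9, 10, 21, 2, 16, 14, 11, 4, 22, 7, 13, 3, 6, 17, 18, 20, 1, 15, 12, 5, 19, 0]

sorted suffixes:
  #0 SA[0]=8  'aaaacbacabbccab'
  #1 SA[1]=9  'aaacbacabbccab'
  #2 SA[2]=10  'aacbacabbccab'
  #3 SA[3]=21  'ab'
  #4 SA[4]=2  'abacbbaaaacbacabbccab'
  #5 SA[5]=16  'abbccab'
  #6 SA[6]=14  'acabbccab'
  #7 SA[7]=11  'acbacabbccab'
  #8 SA[8]=4  'acbbaaaacbacabbccab'
  #9 SA[9]=22  'b'
  #10 SA[10]=7  'baaaacbacabbccab'
  #11 SA[11]=13  'bacabbccab'
  #12 SA[12]=3  'bacbbaaaacbacabbccab'
  #13 SA[13]=6  'bbaaaacbacabbccab'
  #14 SA[14]=17  'bbccab'
  #15 SA[15]=18  'bccab'
  #16 SA[16]=20  'cab'
  #17 SA[17]=1  'cabacbbaaaacbacabbccab'
  #18 SA[18]=15  'cabbccab'
  #19 SA[19]=12  'cbacabbccab'
  #20 SA[20]=5  'cbbaaaacbacabbccab'
  #21 SA[21]=19  'ccab'
  #22 SA[22]=0  'ccabacbbaaaacbacabbccab'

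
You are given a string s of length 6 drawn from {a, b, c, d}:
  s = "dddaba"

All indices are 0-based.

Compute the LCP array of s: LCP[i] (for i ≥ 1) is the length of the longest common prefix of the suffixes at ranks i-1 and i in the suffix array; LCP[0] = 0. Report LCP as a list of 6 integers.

rank | idx | suffix
   0 |   5 | a
   1 |   3 | aba
   2 |   4 | ba
   3 |   2 | daba
   4 |   1 | ddaba
   5 |   0 | dddaba

SA = [5, 3, 4, 2, 1, 0]
i: (SA[i-1],SA[i]) lcp shared
  1: (5,3) 1 'a'
  2: (3,4) 0 ''
  3: (4,2) 0 ''
  4: (2,1) 1 'd'
  5: (1,0) 2 'dd'

[0, 1, 0, 0, 1, 2]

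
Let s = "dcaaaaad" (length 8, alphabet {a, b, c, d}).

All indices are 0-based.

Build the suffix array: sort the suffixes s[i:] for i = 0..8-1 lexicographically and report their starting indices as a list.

[2, 3, 4, 5, 6, 1, 7, 0]

rank→(start, suffix):
  0 → (2, 'aaaaad')
  1 → (3, 'aaaad')
  2 → (4, 'aaad')
  3 → (5, 'aad')
  4 → (6, 'ad')
  5 → (1, 'caaaaad')
  6 → (7, 'd')
  7 → (0, 'dcaaaaad')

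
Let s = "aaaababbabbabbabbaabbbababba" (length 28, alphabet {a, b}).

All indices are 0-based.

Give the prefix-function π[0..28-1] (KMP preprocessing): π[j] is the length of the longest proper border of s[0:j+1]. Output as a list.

[0, 1, 2, 3, 0, 1, 0, 0, 1, 0, 0, 1, 0, 0, 1, 0, 0, 1, 2, 0, 0, 0, 1, 0, 1, 0, 0, 1]

π[0] = 0
j=1 s[j]='a': π[1]=1 (border 'a')
j=2 s[j]='a': π[2]=2 (border 'aa')
j=3 s[j]='a': π[3]=3 (border 'aaa')
j=4 s[j]='b': k: 3→2→1→0; π[4]=0 (border '')
j=5 s[j]='a': π[5]=1 (border 'a')
j=6 s[j]='b': k: 1→0; π[6]=0 (border '')
j=7 s[j]='b': π[7]=0 (border '')
j=8 s[j]='a': π[8]=1 (border 'a')
j=9 s[j]='b': k: 1→0; π[9]=0 (border '')
j=10 s[j]='b': π[10]=0 (border '')
j=11 s[j]='a': π[11]=1 (border 'a')
j=12 s[j]='b': k: 1→0; π[12]=0 (border '')
j=13 s[j]='b': π[13]=0 (border '')
j=14 s[j]='a': π[14]=1 (border 'a')
j=15 s[j]='b': k: 1→0; π[15]=0 (border '')
j=16 s[j]='b': π[16]=0 (border '')
j=17 s[j]='a': π[17]=1 (border 'a')
j=18 s[j]='a': π[18]=2 (border 'aa')
j=19 s[j]='b': k: 2→1→0; π[19]=0 (border '')
j=20 s[j]='b': π[20]=0 (border '')
j=21 s[j]='b': π[21]=0 (border '')
j=22 s[j]='a': π[22]=1 (border 'a')
j=23 s[j]='b': k: 1→0; π[23]=0 (border '')
j=24 s[j]='a': π[24]=1 (border 'a')
j=25 s[j]='b': k: 1→0; π[25]=0 (border '')
j=26 s[j]='b': π[26]=0 (border '')
j=27 s[j]='a': π[27]=1 (border 'a')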